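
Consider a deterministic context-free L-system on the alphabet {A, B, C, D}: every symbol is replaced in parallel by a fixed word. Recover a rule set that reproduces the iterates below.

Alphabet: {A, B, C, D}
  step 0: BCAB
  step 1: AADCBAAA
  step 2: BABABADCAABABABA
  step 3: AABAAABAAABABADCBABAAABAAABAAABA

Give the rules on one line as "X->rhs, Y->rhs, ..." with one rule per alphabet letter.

  step 2 ⇒ step 3: BABABADCAABABABA ⇒ AA·BA·AA·BA·AA·BA·BA·DC·BA·BA·AA·BA·AA·BA·AA·BA
    A ↦ BA
    B ↦ AA
    C ↦ DC
    D ↦ BA

A->BA, B->AA, C->DC, D->BA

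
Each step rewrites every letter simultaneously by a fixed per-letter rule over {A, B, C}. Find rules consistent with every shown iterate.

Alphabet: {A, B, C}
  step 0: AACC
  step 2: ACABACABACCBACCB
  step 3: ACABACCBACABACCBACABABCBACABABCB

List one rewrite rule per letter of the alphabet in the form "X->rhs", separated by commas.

  step 2 ⇒ step 3: ACABACABACCBACCB ⇒ AC·AB·AC·CB·AC·AB·AC·CB·AC·AB·AB·CB·AC·AB·AB·CB
    A ↦ AC
    B ↦ CB
    C ↦ AB

A->AC, B->CB, C->AB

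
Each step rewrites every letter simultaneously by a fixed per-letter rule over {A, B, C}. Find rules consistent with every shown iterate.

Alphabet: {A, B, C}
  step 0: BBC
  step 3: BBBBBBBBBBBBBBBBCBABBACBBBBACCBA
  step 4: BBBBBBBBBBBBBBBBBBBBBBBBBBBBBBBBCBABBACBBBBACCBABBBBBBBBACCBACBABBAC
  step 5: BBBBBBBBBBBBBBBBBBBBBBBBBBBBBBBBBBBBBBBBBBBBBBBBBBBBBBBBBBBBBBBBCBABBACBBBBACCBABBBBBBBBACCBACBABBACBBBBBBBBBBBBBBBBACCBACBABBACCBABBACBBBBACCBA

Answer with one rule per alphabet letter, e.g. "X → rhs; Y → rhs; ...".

  step 4 ⇒ step 5: BBBBBBBBBBBBBBBBBBBBBBBBBBBBBBBBCBABBACBBBBACCBABBBBBBBBACCBACBABBAC ⇒ BB·BB·BB·BB·BB·BB·BB·BB·BB·BB·BB·BB·BB·BB·BB·BB·BB·BB·BB·BB·BB·BB·BB·BB·BB·BB·BB·BB·BB·BB·BB·BB·CBA·BB·AC·BB·BB·AC·CBA·BB·BB·BB·BB·AC·CBA·CBA·BB·AC·BB·BB·BB·BB·BB·BB·BB·BB·AC·CBA·CBA·BB·AC·CBA·BB·AC·BB·BB·AC·CBA
    A ↦ AC
    B ↦ BB
    C ↦ CBA

A->AC, B->BB, C->CBA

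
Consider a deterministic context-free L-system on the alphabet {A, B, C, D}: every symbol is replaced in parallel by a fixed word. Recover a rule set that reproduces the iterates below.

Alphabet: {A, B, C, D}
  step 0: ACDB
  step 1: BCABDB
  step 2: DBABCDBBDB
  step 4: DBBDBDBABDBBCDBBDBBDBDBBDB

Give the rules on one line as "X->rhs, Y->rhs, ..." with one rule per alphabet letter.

A->BC, B->DB, C->A, D->B

  step 1 ⇒ step 2: BCABDB ⇒ DB·A·BC·DB·B·DB
    A ↦ BC
    B ↦ DB
    C ↦ A
    D ↦ B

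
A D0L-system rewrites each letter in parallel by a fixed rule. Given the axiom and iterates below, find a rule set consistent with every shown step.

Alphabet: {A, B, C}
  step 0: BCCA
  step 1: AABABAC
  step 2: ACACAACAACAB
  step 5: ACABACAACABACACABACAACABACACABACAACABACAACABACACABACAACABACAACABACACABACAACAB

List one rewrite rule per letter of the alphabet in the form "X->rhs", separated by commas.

A->AC, B->A, C->AB

  step 1 ⇒ step 2: AABABAC ⇒ AC·AC·A·AC·A·AC·AB
    A ↦ AC
    B ↦ A
    C ↦ AB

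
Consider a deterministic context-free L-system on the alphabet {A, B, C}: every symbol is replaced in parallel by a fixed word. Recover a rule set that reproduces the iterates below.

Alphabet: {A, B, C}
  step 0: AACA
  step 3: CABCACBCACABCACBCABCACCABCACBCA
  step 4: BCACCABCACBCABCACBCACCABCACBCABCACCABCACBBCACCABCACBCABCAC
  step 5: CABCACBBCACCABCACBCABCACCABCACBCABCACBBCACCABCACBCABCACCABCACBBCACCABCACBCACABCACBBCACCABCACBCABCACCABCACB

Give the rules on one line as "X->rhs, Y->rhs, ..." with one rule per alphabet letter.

  step 4 ⇒ step 5: BCACCABCACBCABCACBCACCABCACBCABCACCABCACBBCACCABCACBCABCAC ⇒ CA·B·CAC·B·B·CAC·CA·B·CAC·B·CA·B·CAC·CA·B·CAC·B·CA·B·CAC·B·B·CAC·CA·B·CAC·B·CA·B·CAC·CA·B·CAC·B·B·CAC·CA·B·CAC·B·CA·CA·B·CAC·B·B·CAC·CA·B·CAC·B·CA·B·CAC·CA·B·CAC·B
    A ↦ CAC
    B ↦ CA
    C ↦ B

A->CAC, B->CA, C->B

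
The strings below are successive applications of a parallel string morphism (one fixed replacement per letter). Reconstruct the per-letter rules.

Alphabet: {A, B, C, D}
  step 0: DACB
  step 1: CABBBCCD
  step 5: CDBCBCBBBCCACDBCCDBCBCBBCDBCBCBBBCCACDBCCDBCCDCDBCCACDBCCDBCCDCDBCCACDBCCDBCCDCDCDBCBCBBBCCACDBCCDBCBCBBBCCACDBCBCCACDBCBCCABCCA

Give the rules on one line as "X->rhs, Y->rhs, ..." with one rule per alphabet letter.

A->BB, B->CD, C->BC, D->CA

  step 0 ⇒ step 1: DACB ⇒ CA·BB·BC·CD
    A ↦ BB
    B ↦ CD
    C ↦ BC
    D ↦ CA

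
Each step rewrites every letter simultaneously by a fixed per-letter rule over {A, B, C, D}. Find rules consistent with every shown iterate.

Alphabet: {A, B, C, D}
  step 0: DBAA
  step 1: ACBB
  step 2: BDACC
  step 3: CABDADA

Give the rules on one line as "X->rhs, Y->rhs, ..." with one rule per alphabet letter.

  step 2 ⇒ step 3: BDACC ⇒ C·A·B·DA·DA
    A ↦ B
    B ↦ C
    C ↦ DA
    D ↦ A

A->B, B->C, C->DA, D->A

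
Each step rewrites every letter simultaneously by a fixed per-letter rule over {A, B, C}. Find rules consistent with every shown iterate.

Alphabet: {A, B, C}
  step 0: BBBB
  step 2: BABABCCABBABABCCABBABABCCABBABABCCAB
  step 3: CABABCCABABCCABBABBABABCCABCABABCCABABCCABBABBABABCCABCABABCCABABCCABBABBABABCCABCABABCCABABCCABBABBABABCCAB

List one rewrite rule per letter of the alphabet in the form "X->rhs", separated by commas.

A->ABC, B->CAB, C->BAB

  step 2 ⇒ step 3: BABABCCABBABABCCABBABABCCABBABABCCAB ⇒ CAB·ABC·CAB·ABC·CAB·BAB·BAB·ABC·CAB·CAB·ABC·CAB·ABC·CAB·BAB·BAB·ABC·CAB·CAB·ABC·CAB·ABC·CAB·BAB·BAB·ABC·CAB·CAB·ABC·CAB·ABC·CAB·BAB·BAB·ABC·CAB
    A ↦ ABC
    B ↦ CAB
    C ↦ BAB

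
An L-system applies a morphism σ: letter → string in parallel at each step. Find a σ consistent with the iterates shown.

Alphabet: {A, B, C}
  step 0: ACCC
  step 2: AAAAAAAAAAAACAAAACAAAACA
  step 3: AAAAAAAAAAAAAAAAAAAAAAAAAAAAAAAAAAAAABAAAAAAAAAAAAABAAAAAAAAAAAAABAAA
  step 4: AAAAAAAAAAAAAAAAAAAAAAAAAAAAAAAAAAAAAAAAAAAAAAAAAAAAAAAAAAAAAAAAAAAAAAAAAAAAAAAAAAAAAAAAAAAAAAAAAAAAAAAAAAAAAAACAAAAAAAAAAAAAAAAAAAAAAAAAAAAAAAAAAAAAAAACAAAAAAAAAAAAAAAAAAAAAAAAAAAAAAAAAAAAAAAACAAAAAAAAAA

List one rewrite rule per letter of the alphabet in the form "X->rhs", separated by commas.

A->AAA, B->CA, C->AB

  step 3 ⇒ step 4: AAAAAAAAAAAAAAAAAAAAAAAAAAAAAAAAAAAAABAAAAAAAAAAAAABAAAAAAAAAAAAABAAA ⇒ AAA·AAA·AAA·AAA·AAA·AAA·AAA·AAA·AAA·AAA·AAA·AAA·AAA·AAA·AAA·AAA·AAA·AAA·AAA·AAA·AAA·AAA·AAA·AAA·AAA·AAA·AAA·AAA·AAA·AAA·AAA·AAA·AAA·AAA·AAA·AAA·AAA·CA·AAA·AAA·AAA·AAA·AAA·AAA·AAA·AAA·AAA·AAA·AAA·AAA·AAA·CA·AAA·AAA·AAA·AAA·AAA·AAA·AAA·AAA·AAA·AAA·AAA·AAA·AAA·CA·AAA·AAA·AAA
    A ↦ AAA
    B ↦ CA
  step 2 ⇒ step 3: AAAAAAAAAAAACAAAACAAAACA ⇒ AAA·AAA·AAA·AAA·AAA·AAA·AAA·AAA·AAA·AAA·AAA·AAA·AB·AAA·AAA·AAA·AAA·AB·AAA·AAA·AAA·AAA·AB·AAA
    C ↦ AB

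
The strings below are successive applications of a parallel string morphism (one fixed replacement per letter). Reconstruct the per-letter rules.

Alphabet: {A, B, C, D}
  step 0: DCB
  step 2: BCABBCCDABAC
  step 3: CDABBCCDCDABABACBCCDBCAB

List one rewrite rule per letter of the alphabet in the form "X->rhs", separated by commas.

  step 2 ⇒ step 3: BCABBCCDABAC ⇒ CD·AB·BC·CD·CD·AB·AB·AC·BC·CD·BC·AB
    A ↦ BC
    B ↦ CD
    C ↦ AB
    D ↦ AC

A->BC, B->CD, C->AB, D->AC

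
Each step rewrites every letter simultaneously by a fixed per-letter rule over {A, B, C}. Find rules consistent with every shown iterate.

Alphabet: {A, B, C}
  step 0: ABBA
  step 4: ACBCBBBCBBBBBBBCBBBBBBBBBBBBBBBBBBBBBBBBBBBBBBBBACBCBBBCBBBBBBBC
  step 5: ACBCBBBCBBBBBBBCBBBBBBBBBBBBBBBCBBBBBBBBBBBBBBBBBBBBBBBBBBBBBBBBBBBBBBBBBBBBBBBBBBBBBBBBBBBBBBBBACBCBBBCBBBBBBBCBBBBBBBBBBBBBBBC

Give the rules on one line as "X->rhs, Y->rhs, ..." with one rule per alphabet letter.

  step 4 ⇒ step 5: ACBCBBBCBBBBBBBCBBBBBBBBBBBBBBBBBBBBBBBBBBBBBBBBACBCBBBCBBBBBBBC ⇒ AC·BC·BB·BC·BB·BB·BB·BC·BB·BB·BB·BB·BB·BB·BB·BC·BB·BB·BB·BB·BB·BB·BB·BB·BB·BB·BB·BB·BB·BB·BB·BB·BB·BB·BB·BB·BB·BB·BB·BB·BB·BB·BB·BB·BB·BB·BB·BB·AC·BC·BB·BC·BB·BB·BB·BC·BB·BB·BB·BB·BB·BB·BB·BC
    A ↦ AC
    B ↦ BB
    C ↦ BC

A->AC, B->BB, C->BC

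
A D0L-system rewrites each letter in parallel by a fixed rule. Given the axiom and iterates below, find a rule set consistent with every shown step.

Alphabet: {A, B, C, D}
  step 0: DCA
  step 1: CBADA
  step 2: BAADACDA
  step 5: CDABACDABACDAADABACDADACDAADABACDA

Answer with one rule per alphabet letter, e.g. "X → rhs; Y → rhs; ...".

A->DA, B->A, C->BA, D->C

  step 1 ⇒ step 2: CBADA ⇒ BA·A·DA·C·DA
    A ↦ DA
    B ↦ A
    C ↦ BA
    D ↦ C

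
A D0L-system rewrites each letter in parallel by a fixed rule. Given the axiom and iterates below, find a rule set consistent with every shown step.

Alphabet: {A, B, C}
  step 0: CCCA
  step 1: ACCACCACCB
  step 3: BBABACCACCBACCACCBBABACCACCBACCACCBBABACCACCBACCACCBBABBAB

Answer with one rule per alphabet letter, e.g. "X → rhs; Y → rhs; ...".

A->B, B->BBA, C->ACC

  step 0 ⇒ step 1: CCCA ⇒ ACC·ACC·ACC·B
    A ↦ B
    C ↦ ACC
    B ↦ BBA  (constrained at step 1)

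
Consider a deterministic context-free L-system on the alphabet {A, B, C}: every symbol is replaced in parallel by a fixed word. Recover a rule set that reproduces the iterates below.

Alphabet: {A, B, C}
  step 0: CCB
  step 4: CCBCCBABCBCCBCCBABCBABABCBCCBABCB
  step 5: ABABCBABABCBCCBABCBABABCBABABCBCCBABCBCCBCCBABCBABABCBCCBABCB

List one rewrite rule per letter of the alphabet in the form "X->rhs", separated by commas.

A->C, B->CB, C->AB

  step 4 ⇒ step 5: CCBCCBABCBCCBCCBABCBABABCBCCBABCB ⇒ AB·AB·CB·AB·AB·CB·C·CB·AB·CB·AB·AB·CB·AB·AB·CB·C·CB·AB·CB·C·CB·C·CB·AB·CB·AB·AB·CB·C·CB·AB·CB
    A ↦ C
    B ↦ CB
    C ↦ AB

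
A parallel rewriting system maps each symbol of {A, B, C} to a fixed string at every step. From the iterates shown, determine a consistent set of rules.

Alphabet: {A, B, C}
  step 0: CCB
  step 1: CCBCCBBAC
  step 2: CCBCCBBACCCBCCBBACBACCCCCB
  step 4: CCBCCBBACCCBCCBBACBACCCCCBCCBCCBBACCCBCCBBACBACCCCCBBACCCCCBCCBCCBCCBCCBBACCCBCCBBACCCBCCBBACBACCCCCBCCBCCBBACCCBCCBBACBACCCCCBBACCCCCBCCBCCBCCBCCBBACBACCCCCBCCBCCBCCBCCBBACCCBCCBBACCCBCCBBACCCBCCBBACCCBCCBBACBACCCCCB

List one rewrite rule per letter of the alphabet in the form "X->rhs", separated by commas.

A->CC, B->BAC, C->CCB

  step 1 ⇒ step 2: CCBCCBBAC ⇒ CCB·CCB·BAC·CCB·CCB·BAC·BAC·CC·CCB
    A ↦ CC
    B ↦ BAC
    C ↦ CCB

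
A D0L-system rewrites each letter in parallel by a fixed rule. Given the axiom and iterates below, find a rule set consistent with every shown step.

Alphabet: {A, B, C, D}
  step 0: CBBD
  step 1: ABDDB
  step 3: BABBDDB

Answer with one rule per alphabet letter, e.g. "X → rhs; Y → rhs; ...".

A->DC, B->D, C->AB, D->B

  step 0 ⇒ step 1: CBBD ⇒ AB·D·D·B
    B ↦ D
    C ↦ AB
    D ↦ B
    A ↦ DC  (constrained at step 1)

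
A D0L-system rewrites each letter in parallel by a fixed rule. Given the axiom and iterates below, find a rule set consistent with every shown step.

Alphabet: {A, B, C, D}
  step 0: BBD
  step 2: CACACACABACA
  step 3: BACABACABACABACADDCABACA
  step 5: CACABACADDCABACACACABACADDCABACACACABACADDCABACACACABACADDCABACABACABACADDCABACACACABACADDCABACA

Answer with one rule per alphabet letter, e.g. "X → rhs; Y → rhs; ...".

A->CA, B->DD, C->BA, D->CA

  step 2 ⇒ step 3: CACACACABACA ⇒ BA·CA·BA·CA·BA·CA·BA·CA·DD·CA·BA·CA
    A ↦ CA
    B ↦ DD
    C ↦ BA
    D ↦ CA  (constrained at step 0)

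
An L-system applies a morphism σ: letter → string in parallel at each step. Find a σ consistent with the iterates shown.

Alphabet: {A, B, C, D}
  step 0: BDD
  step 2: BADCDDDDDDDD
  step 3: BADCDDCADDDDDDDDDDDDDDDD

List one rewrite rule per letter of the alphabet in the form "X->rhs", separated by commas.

  step 2 ⇒ step 3: BADCDDDDDDDD ⇒ BA·DC·DD·CA·DD·DD·DD·DD·DD·DD·DD·DD
    A ↦ DC
    B ↦ BA
    C ↦ CA
    D ↦ DD

A->DC, B->BA, C->CA, D->DD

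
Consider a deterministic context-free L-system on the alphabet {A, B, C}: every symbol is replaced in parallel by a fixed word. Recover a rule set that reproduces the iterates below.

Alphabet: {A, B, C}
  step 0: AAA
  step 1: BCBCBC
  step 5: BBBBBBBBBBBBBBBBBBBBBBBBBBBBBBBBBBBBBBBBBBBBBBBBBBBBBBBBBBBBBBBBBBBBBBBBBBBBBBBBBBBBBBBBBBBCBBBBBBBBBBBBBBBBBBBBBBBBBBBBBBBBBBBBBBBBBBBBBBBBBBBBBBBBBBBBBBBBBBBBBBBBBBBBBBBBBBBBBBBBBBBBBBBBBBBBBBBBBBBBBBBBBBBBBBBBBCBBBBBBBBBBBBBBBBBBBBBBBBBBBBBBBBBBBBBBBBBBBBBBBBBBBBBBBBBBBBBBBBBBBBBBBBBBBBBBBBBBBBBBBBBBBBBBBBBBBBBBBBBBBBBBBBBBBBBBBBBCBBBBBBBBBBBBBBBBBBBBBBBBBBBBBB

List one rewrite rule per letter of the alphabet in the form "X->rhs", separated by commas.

  step 0 ⇒ step 1: AAA ⇒ BC·BC·BC
    A ↦ BC
    B ↦ BBB  (constrained at step 1)
    C ↦ AB  (constrained at step 1)

A->BC, B->BBB, C->AB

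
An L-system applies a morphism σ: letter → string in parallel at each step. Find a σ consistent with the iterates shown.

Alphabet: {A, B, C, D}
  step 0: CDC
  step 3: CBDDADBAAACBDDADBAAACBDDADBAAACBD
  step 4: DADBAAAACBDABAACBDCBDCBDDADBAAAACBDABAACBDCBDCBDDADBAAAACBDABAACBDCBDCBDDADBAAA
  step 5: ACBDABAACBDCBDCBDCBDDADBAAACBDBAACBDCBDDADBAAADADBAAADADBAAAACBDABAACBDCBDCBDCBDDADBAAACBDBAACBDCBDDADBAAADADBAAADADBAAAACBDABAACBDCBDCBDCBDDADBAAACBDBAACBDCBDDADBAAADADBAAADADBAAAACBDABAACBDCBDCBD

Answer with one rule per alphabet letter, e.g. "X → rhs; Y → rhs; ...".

  step 4 ⇒ step 5: DADBAAAACBDABAACBDCBDCBDDADBAAAACBDABAACBDCBDCBDDADBAAAACBDABAACBDCBDCBDDADBAAA ⇒ A·CBD·A·BAA·CBD·CBD·CBD·CBD·DAD·BAA·A·CBD·BAA·CBD·CBD·DAD·BAA·A·DAD·BAA·A·DAD·BAA·A·A·CBD·A·BAA·CBD·CBD·CBD·CBD·DAD·BAA·A·CBD·BAA·CBD·CBD·DAD·BAA·A·DAD·BAA·A·DAD·BAA·A·A·CBD·A·BAA·CBD·CBD·CBD·CBD·DAD·BAA·A·CBD·BAA·CBD·CBD·DAD·BAA·A·DAD·BAA·A·DAD·BAA·A·A·CBD·A·BAA·CBD·CBD·CBD
    A ↦ CBD
    B ↦ BAA
    C ↦ DAD
    D ↦ A

A->CBD, B->BAA, C->DAD, D->A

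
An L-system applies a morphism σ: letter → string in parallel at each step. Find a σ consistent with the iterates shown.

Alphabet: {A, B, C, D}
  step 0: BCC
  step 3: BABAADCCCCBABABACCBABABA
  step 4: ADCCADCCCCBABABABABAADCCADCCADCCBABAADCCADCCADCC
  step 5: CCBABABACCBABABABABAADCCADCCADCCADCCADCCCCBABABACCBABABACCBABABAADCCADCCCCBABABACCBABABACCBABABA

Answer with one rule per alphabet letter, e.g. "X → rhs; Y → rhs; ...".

  step 4 ⇒ step 5: ADCCADCCCCBABABABABAADCCADCCADCCBABAADCCADCCADCC ⇒ CC·BA·BA·BA·CC·BA·BA·BA·BA·BA·AD·CC·AD·CC·AD·CC·AD·CC·AD·CC·CC·BA·BA·BA·CC·BA·BA·BA·CC·BA·BA·BA·AD·CC·AD·CC·CC·BA·BA·BA·CC·BA·BA·BA·CC·BA·BA·BA
    A ↦ CC
    B ↦ AD
    C ↦ BA
    D ↦ BA

A->CC, B->AD, C->BA, D->BA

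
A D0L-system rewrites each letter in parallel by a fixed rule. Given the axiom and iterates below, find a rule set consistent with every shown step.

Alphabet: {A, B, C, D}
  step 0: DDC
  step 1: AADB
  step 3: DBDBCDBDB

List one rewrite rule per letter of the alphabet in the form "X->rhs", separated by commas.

  step 0 ⇒ step 1: DDC ⇒ A·A·DB
    C ↦ DB
    D ↦ A
    A ↦ C  (constrained at step 1)
    B ↦ CC  (constrained at step 1)

A->C, B->CC, C->DB, D->A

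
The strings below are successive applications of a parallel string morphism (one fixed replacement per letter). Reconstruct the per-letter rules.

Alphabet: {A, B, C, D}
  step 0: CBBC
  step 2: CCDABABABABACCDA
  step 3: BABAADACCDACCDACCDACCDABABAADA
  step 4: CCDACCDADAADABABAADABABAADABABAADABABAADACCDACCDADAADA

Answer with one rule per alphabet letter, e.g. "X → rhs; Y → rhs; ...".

  step 3 ⇒ step 4: BABAADACCDACCDACCDACCDABABAADA ⇒ CC·DA·CC·DA·DA·A·DA·BA·BA·A·DA·BA·BA·A·DA·BA·BA·A·DA·BA·BA·A·DA·CC·DA·CC·DA·DA·A·DA
    A ↦ DA
    B ↦ CC
    C ↦ BA
    D ↦ A

A->DA, B->CC, C->BA, D->A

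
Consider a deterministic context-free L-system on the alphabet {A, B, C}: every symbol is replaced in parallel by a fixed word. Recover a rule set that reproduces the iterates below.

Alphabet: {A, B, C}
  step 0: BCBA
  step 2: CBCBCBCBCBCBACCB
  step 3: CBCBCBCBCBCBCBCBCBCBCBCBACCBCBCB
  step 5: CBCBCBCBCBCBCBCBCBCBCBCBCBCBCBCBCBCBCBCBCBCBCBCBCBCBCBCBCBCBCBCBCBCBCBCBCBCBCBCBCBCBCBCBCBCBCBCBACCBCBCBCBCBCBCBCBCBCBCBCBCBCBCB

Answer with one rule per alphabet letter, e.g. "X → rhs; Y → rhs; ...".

A->AC, B->CB, C->CB

  step 2 ⇒ step 3: CBCBCBCBCBCBACCB ⇒ CB·CB·CB·CB·CB·CB·CB·CB·CB·CB·CB·CB·AC·CB·CB·CB
    A ↦ AC
    B ↦ CB
    C ↦ CB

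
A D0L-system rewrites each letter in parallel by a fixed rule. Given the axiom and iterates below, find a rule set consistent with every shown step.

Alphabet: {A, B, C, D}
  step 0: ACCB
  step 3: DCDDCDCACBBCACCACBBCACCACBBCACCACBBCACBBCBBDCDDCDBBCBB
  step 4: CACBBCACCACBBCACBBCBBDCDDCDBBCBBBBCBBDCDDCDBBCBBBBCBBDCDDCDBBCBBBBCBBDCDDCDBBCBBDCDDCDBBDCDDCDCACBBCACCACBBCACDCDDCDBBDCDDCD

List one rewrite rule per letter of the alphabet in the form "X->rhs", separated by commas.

  step 3 ⇒ step 4: DCDDCDCACBBCACCACBBCACCACBBCACCACBBCACBBCBBDCDDCDBBCBB ⇒ CAC·BB·CAC·CAC·BB·CAC·BB·C·BB·DCD·DCD·BB·C·BB·BB·C·BB·DCD·DCD·BB·C·BB·BB·C·BB·DCD·DCD·BB·C·BB·BB·C·BB·DCD·DCD·BB·C·BB·DCD·DCD·BB·DCD·DCD·CAC·BB·CAC·CAC·BB·CAC·DCD·DCD·BB·DCD·DCD
    A ↦ C
    B ↦ DCD
    C ↦ BB
    D ↦ CAC

A->C, B->DCD, C->BB, D->CAC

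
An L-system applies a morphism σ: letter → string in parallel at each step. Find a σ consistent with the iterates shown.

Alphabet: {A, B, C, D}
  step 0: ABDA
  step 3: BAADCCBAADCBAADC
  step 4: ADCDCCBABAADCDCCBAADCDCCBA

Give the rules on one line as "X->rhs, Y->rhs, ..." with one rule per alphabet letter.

  step 3 ⇒ step 4: BAADCCBAADCBAADC ⇒ A·DC·DC·C·BA·BA·A·DC·DC·C·BA·A·DC·DC·C·BA
    A ↦ DC
    B ↦ A
    C ↦ BA
    D ↦ C

A->DC, B->A, C->BA, D->C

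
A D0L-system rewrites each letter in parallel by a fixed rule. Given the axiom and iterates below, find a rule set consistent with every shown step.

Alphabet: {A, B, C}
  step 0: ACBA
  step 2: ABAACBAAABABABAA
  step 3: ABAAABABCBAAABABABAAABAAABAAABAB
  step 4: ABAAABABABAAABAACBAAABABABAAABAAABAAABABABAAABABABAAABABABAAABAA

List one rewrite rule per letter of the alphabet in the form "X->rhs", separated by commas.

  step 3 ⇒ step 4: ABAAABABCBAAABABABAAABAAABAAABAB ⇒ AB·AA·AB·AB·AB·AA·AB·AA·CB·AA·AB·AB·AB·AA·AB·AA·AB·AA·AB·AB·AB·AA·AB·AB·AB·AA·AB·AB·AB·AA·AB·AA
    A ↦ AB
    B ↦ AA
    C ↦ CB

A->AB, B->AA, C->CB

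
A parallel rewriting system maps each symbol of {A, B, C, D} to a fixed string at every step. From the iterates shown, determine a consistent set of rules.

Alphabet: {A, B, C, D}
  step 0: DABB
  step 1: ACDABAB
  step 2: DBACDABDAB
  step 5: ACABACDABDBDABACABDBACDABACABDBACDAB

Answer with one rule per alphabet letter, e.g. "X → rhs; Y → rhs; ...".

  step 1 ⇒ step 2: ACDABAB ⇒ D·B·AC·D·AB·D·AB
    A ↦ D
    B ↦ AB
    C ↦ B
    D ↦ AC

A->D, B->AB, C->B, D->AC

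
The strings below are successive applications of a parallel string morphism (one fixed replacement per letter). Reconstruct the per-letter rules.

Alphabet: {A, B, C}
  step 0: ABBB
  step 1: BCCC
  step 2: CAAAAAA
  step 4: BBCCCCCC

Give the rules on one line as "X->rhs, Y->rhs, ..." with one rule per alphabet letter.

  step 1 ⇒ step 2: BCCC ⇒ C·AA·AA·AA
    B ↦ C
    C ↦ AA
  step 0 ⇒ step 1: ABBB ⇒ B·C·C·C
    A ↦ B

A->B, B->C, C->AA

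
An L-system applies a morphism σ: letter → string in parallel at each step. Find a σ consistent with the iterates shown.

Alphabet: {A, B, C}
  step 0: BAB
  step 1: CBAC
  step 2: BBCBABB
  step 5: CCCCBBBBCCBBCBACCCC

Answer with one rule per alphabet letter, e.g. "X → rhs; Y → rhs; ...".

A->BA, B->C, C->BB

  step 1 ⇒ step 2: CBAC ⇒ BB·C·BA·BB
    A ↦ BA
    B ↦ C
    C ↦ BB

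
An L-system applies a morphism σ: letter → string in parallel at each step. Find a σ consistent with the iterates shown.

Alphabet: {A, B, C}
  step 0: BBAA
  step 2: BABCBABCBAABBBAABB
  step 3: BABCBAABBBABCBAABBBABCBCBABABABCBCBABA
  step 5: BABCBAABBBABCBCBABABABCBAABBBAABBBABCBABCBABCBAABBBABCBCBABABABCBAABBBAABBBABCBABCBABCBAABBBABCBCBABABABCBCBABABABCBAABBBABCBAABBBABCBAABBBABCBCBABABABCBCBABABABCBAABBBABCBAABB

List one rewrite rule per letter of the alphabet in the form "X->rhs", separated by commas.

A->BC, B->BA, C->ABB

  step 2 ⇒ step 3: BABCBABCBAABBBAABB ⇒ BA·BC·BA·ABB·BA·BC·BA·ABB·BA·BC·BC·BA·BA·BA·BC·BC·BA·BA
    A ↦ BC
    B ↦ BA
    C ↦ ABB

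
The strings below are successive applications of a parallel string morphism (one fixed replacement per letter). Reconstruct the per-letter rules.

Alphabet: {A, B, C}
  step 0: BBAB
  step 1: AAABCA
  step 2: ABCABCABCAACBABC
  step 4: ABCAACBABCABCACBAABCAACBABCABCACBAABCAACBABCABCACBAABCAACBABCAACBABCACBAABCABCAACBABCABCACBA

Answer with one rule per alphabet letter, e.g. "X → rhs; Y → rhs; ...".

  step 1 ⇒ step 2: AAABCA ⇒ ABC·ABC·ABC·A·ACB·ABC
    A ↦ ABC
    B ↦ A
    C ↦ ACB

A->ABC, B->A, C->ACB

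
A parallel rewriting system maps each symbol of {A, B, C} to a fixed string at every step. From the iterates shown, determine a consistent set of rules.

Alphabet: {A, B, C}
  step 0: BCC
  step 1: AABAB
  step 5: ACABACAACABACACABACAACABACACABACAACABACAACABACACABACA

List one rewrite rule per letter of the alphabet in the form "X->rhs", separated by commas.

  step 0 ⇒ step 1: BCC ⇒ A·AB·AB
    B ↦ A
    C ↦ AB
    A ↦ AC  (constrained at step 1)

A->AC, B->A, C->AB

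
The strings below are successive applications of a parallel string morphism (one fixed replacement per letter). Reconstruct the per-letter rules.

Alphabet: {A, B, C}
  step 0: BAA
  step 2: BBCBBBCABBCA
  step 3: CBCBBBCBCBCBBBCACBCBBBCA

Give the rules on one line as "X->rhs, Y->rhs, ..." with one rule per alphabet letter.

A->CA, B->CB, C->BB

  step 2 ⇒ step 3: BBCBBBCABBCA ⇒ CB·CB·BB·CB·CB·CB·BB·CA·CB·CB·BB·CA
    A ↦ CA
    B ↦ CB
    C ↦ BB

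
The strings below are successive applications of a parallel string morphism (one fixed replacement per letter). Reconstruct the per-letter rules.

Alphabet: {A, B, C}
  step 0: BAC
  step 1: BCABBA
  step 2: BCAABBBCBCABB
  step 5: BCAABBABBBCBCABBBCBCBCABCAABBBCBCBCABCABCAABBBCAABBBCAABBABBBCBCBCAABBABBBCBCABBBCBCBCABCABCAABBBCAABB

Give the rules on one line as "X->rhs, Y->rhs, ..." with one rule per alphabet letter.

A->ABB, B->BC, C->A

  step 1 ⇒ step 2: BCABBA ⇒ BC·A·ABB·BC·BC·ABB
    A ↦ ABB
    B ↦ BC
    C ↦ A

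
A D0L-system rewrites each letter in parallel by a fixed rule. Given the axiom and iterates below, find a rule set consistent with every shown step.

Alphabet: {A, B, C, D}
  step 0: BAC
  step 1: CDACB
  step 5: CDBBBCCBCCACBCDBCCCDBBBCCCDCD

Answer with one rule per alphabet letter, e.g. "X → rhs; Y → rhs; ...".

A->AC, B->CD, C->B, D->CC

  step 0 ⇒ step 1: BAC ⇒ CD·AC·B
    A ↦ AC
    B ↦ CD
    C ↦ B
    D ↦ CC  (constrained at step 1)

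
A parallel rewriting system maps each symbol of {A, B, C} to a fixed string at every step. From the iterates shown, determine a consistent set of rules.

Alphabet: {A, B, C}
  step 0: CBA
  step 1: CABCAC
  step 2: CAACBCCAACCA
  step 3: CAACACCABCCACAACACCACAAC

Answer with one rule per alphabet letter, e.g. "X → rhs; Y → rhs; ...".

A->AC, B->BC, C->CA

  step 2 ⇒ step 3: CAACBCCAACCA ⇒ CA·AC·AC·CA·BC·CA·CA·AC·AC·CA·CA·AC
    A ↦ AC
    B ↦ BC
    C ↦ CA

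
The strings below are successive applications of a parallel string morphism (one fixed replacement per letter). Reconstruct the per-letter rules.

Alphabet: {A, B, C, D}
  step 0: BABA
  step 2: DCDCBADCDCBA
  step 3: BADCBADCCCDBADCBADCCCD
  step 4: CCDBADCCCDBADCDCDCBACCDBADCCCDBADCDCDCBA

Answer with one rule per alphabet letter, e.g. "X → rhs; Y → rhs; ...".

  step 3 ⇒ step 4: BADCBADCCCDBADCBADCCCD ⇒ CC·D·BA·DC·CC·D·BA·DC·DC·DC·BA·CC·D·BA·DC·CC·D·BA·DC·DC·DC·BA
    A ↦ D
    B ↦ CC
    C ↦ DC
    D ↦ BA

A->D, B->CC, C->DC, D->BA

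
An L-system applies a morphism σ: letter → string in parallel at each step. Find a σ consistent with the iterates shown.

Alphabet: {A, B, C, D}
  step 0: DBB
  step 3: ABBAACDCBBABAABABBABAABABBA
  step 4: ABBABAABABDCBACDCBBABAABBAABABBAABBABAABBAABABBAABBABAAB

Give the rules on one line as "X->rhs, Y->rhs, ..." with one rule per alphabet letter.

  step 3 ⇒ step 4: ABBAACDCBBABAABABBABAABABBA ⇒ AB·BA·BA·AB·AB·DCB·AC·DCB·BA·BA·AB·BA·AB·AB·BA·AB·BA·BA·AB·BA·AB·AB·BA·AB·BA·BA·AB
    A ↦ AB
    B ↦ BA
    C ↦ DCB
    D ↦ AC

A->AB, B->BA, C->DCB, D->AC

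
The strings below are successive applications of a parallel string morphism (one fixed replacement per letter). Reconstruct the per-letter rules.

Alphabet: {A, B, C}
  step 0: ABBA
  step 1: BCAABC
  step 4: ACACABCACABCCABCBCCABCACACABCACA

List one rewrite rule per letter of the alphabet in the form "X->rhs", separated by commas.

  step 0 ⇒ step 1: ABBA ⇒ BC·A·A·BC
    A ↦ BC
    B ↦ A
    C ↦ CA  (constrained at step 1)

A->BC, B->A, C->CA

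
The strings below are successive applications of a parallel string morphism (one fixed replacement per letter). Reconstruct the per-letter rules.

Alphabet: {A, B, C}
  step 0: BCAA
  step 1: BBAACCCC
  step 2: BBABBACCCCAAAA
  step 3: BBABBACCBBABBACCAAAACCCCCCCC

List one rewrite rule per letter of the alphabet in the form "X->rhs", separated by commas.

A->CC, B->BBA, C->A

  step 2 ⇒ step 3: BBABBACCCCAAAA ⇒ BBA·BBA·CC·BBA·BBA·CC·A·A·A·A·CC·CC·CC·CC
    A ↦ CC
    B ↦ BBA
    C ↦ A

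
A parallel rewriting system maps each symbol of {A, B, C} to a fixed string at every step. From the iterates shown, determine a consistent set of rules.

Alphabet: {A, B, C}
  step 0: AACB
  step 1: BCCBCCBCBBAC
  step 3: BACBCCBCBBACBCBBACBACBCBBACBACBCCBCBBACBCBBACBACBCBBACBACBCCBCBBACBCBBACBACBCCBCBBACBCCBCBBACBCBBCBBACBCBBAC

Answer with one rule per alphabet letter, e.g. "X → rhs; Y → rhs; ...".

A->BCC, B->BAC, C->BCB

  step 0 ⇒ step 1: AACB ⇒ BCC·BCC·BCB·BAC
    A ↦ BCC
    B ↦ BAC
    C ↦ BCB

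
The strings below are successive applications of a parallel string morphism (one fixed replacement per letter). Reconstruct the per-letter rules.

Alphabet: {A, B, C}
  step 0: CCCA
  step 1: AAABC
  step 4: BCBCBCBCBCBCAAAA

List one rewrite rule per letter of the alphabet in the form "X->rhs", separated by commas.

A->BC, B->A, C->A

  step 0 ⇒ step 1: CCCA ⇒ A·A·A·BC
    A ↦ BC
    C ↦ A
    B ↦ A  (constrained at step 1)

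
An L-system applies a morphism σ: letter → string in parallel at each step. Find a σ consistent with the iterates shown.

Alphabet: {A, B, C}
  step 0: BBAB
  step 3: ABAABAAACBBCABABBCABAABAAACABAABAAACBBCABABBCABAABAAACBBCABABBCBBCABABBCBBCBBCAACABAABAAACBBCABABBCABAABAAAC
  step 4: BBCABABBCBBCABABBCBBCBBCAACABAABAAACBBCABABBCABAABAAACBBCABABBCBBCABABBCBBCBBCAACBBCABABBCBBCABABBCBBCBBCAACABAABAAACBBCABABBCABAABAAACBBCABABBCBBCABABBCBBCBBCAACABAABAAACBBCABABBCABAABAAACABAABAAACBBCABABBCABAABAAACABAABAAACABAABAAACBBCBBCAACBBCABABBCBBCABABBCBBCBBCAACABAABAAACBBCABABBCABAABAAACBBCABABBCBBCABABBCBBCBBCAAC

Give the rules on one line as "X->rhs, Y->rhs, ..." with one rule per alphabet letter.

  step 3 ⇒ step 4: ABAABAAACBBCABABBCABAABAAACABAABAAACBBCABABBCABAABAAACBBCABABBCBBCABABBCBBCBBCAACABAABAAACBBCABABBCABAABAAAC ⇒ BBC·ABA·BBC·BBC·ABA·BBC·BBC·BBC·AAC·ABA·ABA·AAC·BBC·ABA·BBC·ABA·ABA·AAC·BBC·ABA·BBC·BBC·ABA·BBC·BBC·BBC·AAC·BBC·ABA·BBC·BBC·ABA·BBC·BBC·BBC·AAC·ABA·ABA·AAC·BBC·ABA·BBC·ABA·ABA·AAC·BBC·ABA·BBC·BBC·ABA·BBC·BBC·BBC·AAC·ABA·ABA·AAC·BBC·ABA·BBC·ABA·ABA·AAC·ABA·ABA·AAC·BBC·ABA·BBC·ABA·ABA·AAC·ABA·ABA·AAC·ABA·ABA·AAC·BBC·BBC·AAC·BBC·ABA·BBC·BBC·ABA·BBC·BBC·BBC·AAC·ABA·ABA·AAC·BBC·ABA·BBC·ABA·ABA·AAC·BBC·ABA·BBC·BBC·ABA·BBC·BBC·BBC·AAC
    A ↦ BBC
    B ↦ ABA
    C ↦ AAC

A->BBC, B->ABA, C->AAC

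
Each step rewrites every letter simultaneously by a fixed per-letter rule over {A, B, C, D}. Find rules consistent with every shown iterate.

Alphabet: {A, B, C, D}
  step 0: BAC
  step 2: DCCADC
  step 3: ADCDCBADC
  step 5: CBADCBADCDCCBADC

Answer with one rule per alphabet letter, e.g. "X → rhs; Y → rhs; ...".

  step 2 ⇒ step 3: DCCADC ⇒ A·DC·DC·B·A·DC
    A ↦ B
    C ↦ DC
    D ↦ A
    B ↦ C  (constrained at step 0)

A->B, B->C, C->DC, D->A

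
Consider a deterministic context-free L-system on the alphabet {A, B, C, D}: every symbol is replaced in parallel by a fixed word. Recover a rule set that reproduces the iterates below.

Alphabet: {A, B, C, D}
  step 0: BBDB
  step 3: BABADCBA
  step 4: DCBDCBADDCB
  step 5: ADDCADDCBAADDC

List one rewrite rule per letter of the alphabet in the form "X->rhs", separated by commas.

A->B, B->DC, C->D, D->A

  step 4 ⇒ step 5: DCBDCBADDCB ⇒ A·D·DC·A·D·DC·B·A·A·D·DC
    A ↦ B
    B ↦ DC
    C ↦ D
    D ↦ A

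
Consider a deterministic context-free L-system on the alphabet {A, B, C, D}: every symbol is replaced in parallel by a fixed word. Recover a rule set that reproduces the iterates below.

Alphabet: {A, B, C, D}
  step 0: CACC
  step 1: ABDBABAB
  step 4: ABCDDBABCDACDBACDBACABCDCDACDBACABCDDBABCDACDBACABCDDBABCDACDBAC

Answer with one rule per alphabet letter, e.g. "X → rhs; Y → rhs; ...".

A->DB, B->AC, C->AB, D->CD

  step 0 ⇒ step 1: CACC ⇒ AB·DB·AB·AB
    A ↦ DB
    C ↦ AB
    B ↦ AC  (constrained at step 1)
    D ↦ CD  (constrained at step 1)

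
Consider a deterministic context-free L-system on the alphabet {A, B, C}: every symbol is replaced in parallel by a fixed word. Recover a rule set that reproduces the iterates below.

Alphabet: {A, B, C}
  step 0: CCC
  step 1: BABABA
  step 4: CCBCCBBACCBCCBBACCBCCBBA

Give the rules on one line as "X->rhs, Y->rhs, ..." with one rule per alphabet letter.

  step 0 ⇒ step 1: CCC ⇒ BA·BA·BA
    C ↦ BA
    A ↦ CB  (constrained at step 1)
    B ↦ C  (constrained at step 1)

A->CB, B->C, C->BA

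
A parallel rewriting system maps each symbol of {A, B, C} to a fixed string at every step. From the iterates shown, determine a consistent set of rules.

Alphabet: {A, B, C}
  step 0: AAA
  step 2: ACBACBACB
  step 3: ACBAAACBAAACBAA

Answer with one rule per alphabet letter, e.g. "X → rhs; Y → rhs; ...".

A->AC, B->AA, C->B

  step 2 ⇒ step 3: ACBACBACB ⇒ AC·B·AA·AC·B·AA·AC·B·AA
    A ↦ AC
    B ↦ AA
    C ↦ B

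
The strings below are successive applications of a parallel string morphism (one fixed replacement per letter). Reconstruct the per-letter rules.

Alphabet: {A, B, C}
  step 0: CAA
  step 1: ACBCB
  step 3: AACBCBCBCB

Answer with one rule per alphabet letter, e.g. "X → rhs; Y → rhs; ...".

  step 0 ⇒ step 1: CAA ⇒ A·CB·CB
    A ↦ CB
    C ↦ A
    B ↦ A  (constrained at step 1)

A->CB, B->A, C->A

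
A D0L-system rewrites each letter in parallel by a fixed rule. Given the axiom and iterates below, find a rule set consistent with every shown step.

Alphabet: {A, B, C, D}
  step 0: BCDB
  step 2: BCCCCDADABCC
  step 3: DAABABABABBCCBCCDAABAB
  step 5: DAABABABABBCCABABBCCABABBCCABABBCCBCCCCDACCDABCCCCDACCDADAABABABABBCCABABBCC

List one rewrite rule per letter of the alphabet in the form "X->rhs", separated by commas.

A->CC, B->DA, C->AB, D->B

  step 2 ⇒ step 3: BCCCCDADABCC ⇒ DA·AB·AB·AB·AB·B·CC·B·CC·DA·AB·AB
    A ↦ CC
    B ↦ DA
    C ↦ AB
    D ↦ B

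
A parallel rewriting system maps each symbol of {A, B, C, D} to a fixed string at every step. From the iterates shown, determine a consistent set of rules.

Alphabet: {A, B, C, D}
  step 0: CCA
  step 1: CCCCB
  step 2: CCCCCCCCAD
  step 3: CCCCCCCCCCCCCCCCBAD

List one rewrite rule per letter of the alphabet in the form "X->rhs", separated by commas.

A->B, B->AD, C->CC, D->AD

  step 2 ⇒ step 3: CCCCCCCCAD ⇒ CC·CC·CC·CC·CC·CC·CC·CC·B·AD
    A ↦ B
    C ↦ CC
    D ↦ AD
  step 1 ⇒ step 2: CCCCB ⇒ CC·CC·CC·CC·AD
    B ↦ AD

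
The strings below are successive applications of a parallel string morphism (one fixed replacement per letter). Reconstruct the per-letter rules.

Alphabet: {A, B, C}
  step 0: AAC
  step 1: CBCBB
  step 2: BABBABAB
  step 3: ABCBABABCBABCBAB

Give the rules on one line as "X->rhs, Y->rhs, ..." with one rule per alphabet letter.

A->CB, B->AB, C->B

  step 2 ⇒ step 3: BABBABAB ⇒ AB·CB·AB·AB·CB·AB·CB·AB
    A ↦ CB
    B ↦ AB
  step 0 ⇒ step 1: AAC ⇒ CB·CB·B
    C ↦ B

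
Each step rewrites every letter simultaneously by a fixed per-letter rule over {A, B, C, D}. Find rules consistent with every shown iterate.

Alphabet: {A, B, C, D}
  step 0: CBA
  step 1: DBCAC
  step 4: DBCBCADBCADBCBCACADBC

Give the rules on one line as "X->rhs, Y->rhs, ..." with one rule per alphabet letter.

A->C, B->CA, C->DB, D->B

  step 0 ⇒ step 1: CBA ⇒ DB·CA·C
    A ↦ C
    B ↦ CA
    C ↦ DB
    D ↦ B  (constrained at step 1)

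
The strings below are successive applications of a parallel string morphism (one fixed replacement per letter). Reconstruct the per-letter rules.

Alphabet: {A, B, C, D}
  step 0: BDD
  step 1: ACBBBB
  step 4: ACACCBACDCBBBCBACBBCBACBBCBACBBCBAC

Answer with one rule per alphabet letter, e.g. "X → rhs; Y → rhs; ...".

  step 0 ⇒ step 1: BDD ⇒ AC·BB·BB
    B ↦ AC
    D ↦ BB
    A ↦ D  (constrained at step 1)
    C ↦ CB  (constrained at step 1)

A->D, B->AC, C->CB, D->BB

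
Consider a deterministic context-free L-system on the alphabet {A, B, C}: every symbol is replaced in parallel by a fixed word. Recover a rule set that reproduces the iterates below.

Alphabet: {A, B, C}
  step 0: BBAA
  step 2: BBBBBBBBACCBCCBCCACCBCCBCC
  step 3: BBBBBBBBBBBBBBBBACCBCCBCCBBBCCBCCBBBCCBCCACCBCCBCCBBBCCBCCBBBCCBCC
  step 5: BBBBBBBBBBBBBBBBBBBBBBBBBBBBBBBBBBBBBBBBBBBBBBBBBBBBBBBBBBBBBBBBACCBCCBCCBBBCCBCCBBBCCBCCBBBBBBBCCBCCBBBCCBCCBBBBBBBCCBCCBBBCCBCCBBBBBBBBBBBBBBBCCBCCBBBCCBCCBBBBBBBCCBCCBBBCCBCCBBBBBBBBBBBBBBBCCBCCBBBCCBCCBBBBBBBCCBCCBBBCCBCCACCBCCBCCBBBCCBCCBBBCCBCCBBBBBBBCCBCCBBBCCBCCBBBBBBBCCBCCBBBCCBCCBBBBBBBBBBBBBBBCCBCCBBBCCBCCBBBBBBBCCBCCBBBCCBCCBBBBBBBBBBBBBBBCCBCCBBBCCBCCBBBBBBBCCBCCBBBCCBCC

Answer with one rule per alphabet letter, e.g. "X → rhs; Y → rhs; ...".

A->ACC, B->BB, C->BCC

  step 2 ⇒ step 3: BBBBBBBBACCBCCBCCACCBCCBCC ⇒ BB·BB·BB·BB·BB·BB·BB·BB·ACC·BCC·BCC·BB·BCC·BCC·BB·BCC·BCC·ACC·BCC·BCC·BB·BCC·BCC·BB·BCC·BCC
    A ↦ ACC
    B ↦ BB
    C ↦ BCC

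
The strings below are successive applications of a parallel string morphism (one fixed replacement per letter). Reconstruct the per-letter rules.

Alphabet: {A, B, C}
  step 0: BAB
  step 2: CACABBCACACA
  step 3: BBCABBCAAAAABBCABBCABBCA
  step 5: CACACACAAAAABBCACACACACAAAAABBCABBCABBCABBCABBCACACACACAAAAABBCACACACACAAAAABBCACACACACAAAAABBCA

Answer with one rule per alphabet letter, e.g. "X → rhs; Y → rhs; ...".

  step 2 ⇒ step 3: CACABBCACACA ⇒ BB·CA·BB·CA·AA·AA·BB·CA·BB·CA·BB·CA
    A ↦ CA
    B ↦ AA
    C ↦ BB

A->CA, B->AA, C->BB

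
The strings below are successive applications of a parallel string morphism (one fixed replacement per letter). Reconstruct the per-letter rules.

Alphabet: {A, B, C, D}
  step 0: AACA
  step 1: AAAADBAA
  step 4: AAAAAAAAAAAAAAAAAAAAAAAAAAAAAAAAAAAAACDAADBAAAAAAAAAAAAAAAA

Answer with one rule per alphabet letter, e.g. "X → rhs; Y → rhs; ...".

A->AA, B->D, C->DB, D->AC

  step 0 ⇒ step 1: AACA ⇒ AA·AA·DB·AA
    A ↦ AA
    C ↦ DB
    B ↦ D  (constrained at step 1)
    D ↦ AC  (constrained at step 1)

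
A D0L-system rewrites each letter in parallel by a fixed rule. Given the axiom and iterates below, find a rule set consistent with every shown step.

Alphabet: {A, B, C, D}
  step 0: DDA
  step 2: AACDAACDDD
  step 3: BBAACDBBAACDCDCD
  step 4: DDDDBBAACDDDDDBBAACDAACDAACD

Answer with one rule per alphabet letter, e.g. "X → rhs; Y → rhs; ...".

A->B, B->DD, C->AA, D->CD

  step 3 ⇒ step 4: BBAACDBBAACDCDCD ⇒ DD·DD·B·B·AA·CD·DD·DD·B·B·AA·CD·AA·CD·AA·CD
    A ↦ B
    B ↦ DD
    C ↦ AA
    D ↦ CD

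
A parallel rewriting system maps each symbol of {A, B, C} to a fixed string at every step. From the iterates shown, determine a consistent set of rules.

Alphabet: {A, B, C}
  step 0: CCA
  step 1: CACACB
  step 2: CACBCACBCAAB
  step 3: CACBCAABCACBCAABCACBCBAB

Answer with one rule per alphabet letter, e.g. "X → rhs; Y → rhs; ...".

A->CB, B->AB, C->CA

  step 2 ⇒ step 3: CACBCACBCAAB ⇒ CA·CB·CA·AB·CA·CB·CA·AB·CA·CB·CB·AB
    A ↦ CB
    B ↦ AB
    C ↦ CA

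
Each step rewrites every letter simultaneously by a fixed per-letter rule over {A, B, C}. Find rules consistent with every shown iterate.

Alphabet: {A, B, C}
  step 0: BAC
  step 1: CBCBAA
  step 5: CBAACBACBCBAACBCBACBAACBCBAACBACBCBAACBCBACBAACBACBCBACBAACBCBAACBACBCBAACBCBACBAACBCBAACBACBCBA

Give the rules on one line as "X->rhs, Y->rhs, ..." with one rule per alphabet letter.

A->CBA, B->CB, C->A

  step 0 ⇒ step 1: BAC ⇒ CB·CBA·A
    A ↦ CBA
    B ↦ CB
    C ↦ A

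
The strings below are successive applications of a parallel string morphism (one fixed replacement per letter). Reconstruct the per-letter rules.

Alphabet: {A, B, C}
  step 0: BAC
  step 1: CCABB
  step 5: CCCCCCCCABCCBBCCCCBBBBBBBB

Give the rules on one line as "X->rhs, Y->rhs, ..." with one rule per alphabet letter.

A->AB, B->CC, C->B

  step 0 ⇒ step 1: BAC ⇒ CC·AB·B
    A ↦ AB
    B ↦ CC
    C ↦ B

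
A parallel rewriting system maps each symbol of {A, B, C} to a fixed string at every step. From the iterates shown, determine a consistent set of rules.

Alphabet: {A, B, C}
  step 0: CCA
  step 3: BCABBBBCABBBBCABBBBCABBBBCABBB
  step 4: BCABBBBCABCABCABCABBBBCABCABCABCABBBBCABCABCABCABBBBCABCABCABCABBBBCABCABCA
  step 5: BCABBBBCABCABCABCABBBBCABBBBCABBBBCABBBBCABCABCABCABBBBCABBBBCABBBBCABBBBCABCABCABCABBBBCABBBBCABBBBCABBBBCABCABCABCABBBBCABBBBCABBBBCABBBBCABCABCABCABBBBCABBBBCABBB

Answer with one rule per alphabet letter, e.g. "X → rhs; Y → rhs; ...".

  step 4 ⇒ step 5: BCABBBBCABCABCABCABBBBCABCABCABCABBBBCABCABCABCABBBBCABCABCABCABBBBCABCABCA ⇒ BCA·BB·B·BCA·BCA·BCA·BCA·BB·B·BCA·BB·B·BCA·BB·B·BCA·BB·B·BCA·BCA·BCA·BCA·BB·B·BCA·BB·B·BCA·BB·B·BCA·BB·B·BCA·BCA·BCA·BCA·BB·B·BCA·BB·B·BCA·BB·B·BCA·BB·B·BCA·BCA·BCA·BCA·BB·B·BCA·BB·B·BCA·BB·B·BCA·BB·B·BCA·BCA·BCA·BCA·BB·B·BCA·BB·B·BCA·BB·B
    A ↦ B
    B ↦ BCA
    C ↦ BB

A->B, B->BCA, C->BB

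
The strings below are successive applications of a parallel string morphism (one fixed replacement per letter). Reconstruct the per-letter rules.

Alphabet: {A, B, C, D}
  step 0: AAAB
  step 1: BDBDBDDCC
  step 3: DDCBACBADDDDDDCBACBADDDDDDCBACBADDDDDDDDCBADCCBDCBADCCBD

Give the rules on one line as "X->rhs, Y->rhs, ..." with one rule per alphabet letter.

  step 0 ⇒ step 1: AAAB ⇒ BD·BD·BD·DCC
    A ↦ BD
    B ↦ DCC
    C ↦ CBA  (constrained at step 1)
    D ↦ DD  (constrained at step 1)

A->BD, B->DCC, C->CBA, D->DD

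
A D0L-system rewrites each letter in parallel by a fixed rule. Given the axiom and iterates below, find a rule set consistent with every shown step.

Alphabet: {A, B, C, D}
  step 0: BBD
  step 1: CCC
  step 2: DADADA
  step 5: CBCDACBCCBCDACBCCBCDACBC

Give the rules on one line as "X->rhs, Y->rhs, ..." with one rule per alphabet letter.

  step 1 ⇒ step 2: CCC ⇒ DA·DA·DA
    C ↦ DA
    A ↦ BC  (constrained at step 2)
  step 0 ⇒ step 1: BBD ⇒ C·C·C
    B ↦ C
  step 0 ⇒ step 1: BBD ⇒ C·C·C
    D ↦ C

A->BC, B->C, C->DA, D->C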